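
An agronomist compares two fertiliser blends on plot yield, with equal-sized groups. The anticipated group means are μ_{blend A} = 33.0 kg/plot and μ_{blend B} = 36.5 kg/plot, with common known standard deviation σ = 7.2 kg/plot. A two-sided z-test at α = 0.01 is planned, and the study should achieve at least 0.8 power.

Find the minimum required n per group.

Standardized effect: d = |μ_{blend A} − μ_{blend B}| / σ = |33.0 − 36.5| / 7.2 = 0.4861
For power 0.8 need Φ(δ − z_{0.005}) = 0.8, so δ = z_{0.005} + z_{0.20} = 2.576 + 0.842 = 3.417.
(Ignoring the negligible lower-tail rejection probability gives the usual closed-form inversion.)
δ = d·√(n/2) ⇒ n = 2(δ/d)² = 2 × (3.417 / 0.4861)² = 98.85.
Round up to the next whole unit.

n = 99 per group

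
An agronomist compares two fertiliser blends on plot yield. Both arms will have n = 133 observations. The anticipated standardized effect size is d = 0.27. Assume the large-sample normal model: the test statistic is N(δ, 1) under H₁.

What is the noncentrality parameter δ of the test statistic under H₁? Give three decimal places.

δ ≈ 2.202

δ = d·√(n/2) = 0.27 × √(133/2) = 2.2018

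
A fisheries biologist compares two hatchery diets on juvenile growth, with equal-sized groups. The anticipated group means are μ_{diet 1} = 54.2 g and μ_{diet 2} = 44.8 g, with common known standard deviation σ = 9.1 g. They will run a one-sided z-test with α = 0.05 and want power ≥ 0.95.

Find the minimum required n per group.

n = 21 per group

Standardized effect: d = |μ_{diet 1} − μ_{diet 2}| / σ = |54.2 − 44.8| / 9.1 = 1.0330
Set Φ(δ − 1.645) = 0.95; then δ − 1.645 = Φ⁻¹(0.95) = 1.645, giving δ = 3.290.
δ = d·√(n/2) ⇒ n = 2(δ/d)² = 2 × (3.290 / 1.0330)² = 20.28.
Rounding up, n = 21 per group.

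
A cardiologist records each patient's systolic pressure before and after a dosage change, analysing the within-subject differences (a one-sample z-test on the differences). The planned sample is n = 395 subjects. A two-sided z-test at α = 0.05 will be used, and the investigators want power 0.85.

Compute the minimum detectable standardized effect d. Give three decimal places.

Required noncentrality: δ = z_{0.025} + z_{0.15} = 1.960 + 1.036 = 2.996.
(Lower-tail contribution to power is negligible for δ > 0.)
δ = d·√n ⇒ d = δ/√n = 2.996/√395 = 0.1508.

d ≈ 0.151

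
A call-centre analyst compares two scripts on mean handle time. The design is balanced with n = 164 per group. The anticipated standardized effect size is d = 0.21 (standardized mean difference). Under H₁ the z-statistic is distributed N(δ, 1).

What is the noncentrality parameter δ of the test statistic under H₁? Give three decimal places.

δ ≈ 1.902

δ = d·√(n/2) = 0.21 × √(164/2) = 1.9016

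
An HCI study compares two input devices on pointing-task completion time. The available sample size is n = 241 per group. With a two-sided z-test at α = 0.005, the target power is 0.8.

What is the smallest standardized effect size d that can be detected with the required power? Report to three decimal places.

Need Φ(δ − 2.807) = 0.8, so δ = 2.807 + 0.842 = 3.649.
(The second rejection-region term Φ(−δ − z_{α/2}) is negligible and dropped.)
δ = d·√(n/2) ⇒ d = δ/√(n/2) = 3.649/√(241/2) = 0.3324.

d ≈ 0.332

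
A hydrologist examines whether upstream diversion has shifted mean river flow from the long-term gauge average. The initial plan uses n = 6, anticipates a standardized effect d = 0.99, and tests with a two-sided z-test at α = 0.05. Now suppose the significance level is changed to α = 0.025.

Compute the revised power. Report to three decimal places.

δ = d·√n = 0.99 × √6 = 2.4250 (unchanged). New critical value: z_{0.0125} = 2.241.
Revised power = Φ(δ − 2.241) + Φ(−δ − 2.241) = Φ(0.184) + Φ(-4.666) = 0.5728 + 0.0000 = 0.5728.

Power ≈ 0.573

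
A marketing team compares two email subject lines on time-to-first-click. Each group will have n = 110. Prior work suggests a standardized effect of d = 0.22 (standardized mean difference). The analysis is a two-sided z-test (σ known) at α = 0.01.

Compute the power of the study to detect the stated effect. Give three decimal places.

Noncentrality parameter: δ = d·√(n/2) = 0.22 × √(110/2) = 1.6316
Critical value for a two-sided test at α = 0.01: z_{α/2} = 2.576.
Power = Φ(δ − 2.576) + Φ(−δ − 2.576) = Φ(-0.944) + Φ(-4.207) = 0.1725 + 0.0000 = 0.1725.

Power ≈ 0.173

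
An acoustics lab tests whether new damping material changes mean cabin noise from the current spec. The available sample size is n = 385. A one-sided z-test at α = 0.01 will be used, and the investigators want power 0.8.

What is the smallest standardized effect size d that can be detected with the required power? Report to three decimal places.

Need Φ(δ − 2.326) = 0.8, so δ = 2.326 + 0.842 = 3.168.
δ = d·√n ⇒ d = δ/√n = 3.168/√385 = 0.1615.

d ≈ 0.161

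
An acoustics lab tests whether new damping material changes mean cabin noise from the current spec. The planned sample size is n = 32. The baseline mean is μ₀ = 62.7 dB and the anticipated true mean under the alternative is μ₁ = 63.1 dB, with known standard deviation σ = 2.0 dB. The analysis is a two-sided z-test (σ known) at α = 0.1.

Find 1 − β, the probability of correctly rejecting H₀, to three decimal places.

Standardized effect: d = |μ₁ − μ₀| / σ = |63.1 − 62.7| / 2.0 = 0.2000
Noncentrality parameter: δ = d·√n = 0.2000 × √32 = 1.1314
Critical value for a two-sided test at α = 0.1: z_{α/2} = 1.645.
Power = Φ(δ − 1.645) + Φ(−δ − 1.645) = Φ(-0.513) + Φ(-2.776) = 0.3038 + 0.0027 = 0.3066.

Power ≈ 0.307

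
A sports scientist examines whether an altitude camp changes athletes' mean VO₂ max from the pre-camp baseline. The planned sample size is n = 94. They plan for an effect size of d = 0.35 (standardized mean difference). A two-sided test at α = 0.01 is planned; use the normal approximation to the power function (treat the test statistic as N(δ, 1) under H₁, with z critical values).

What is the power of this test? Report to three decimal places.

Power ≈ 0.793

Noncentrality parameter: δ = d·√n = 0.35 × √94 = 3.3934
Two-sided α = 0.01 → critical value z_{0.005} = 2.576.
Power = Φ(δ − 2.576) + Φ(−δ − 2.576) = Φ(0.818) + Φ(-5.969) = 0.7932 + 0.0000 = 0.7932.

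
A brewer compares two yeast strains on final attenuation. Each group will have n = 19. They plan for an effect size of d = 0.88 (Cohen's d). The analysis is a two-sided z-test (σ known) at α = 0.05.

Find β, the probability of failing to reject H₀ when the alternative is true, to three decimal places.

β ≈ 0.226

Noncentrality parameter: δ = d·√(n/2) = 0.88 × √(19/2) = 2.7123
Critical value for a two-sided test at α = 0.05: z_{α/2} = 1.960.
Power = Φ(δ − 1.960) + Φ(−δ − 1.960) = Φ(0.752) + Φ(-4.672) = 0.7741 + 0.0000 = 0.7741.
Type II error: β = 1 − power = 1 − 0.7741 = 0.2259.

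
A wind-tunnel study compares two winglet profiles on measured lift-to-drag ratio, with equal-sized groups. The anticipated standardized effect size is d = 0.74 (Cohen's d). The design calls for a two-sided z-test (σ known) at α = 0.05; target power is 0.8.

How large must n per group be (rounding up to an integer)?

n = 29 per group

For power 0.8 need Φ(δ − z_{0.025}) = 0.8, so δ = z_{0.025} + z_{0.20} = 1.960 + 0.842 = 2.802.
(For δ > 0 the lower-tail rejection region contributes negligibly to power, so the one-term inversion is standard.)
δ = d·√(n/2) ⇒ n = 2(δ/d)² = 2 × (2.802 / 0.74)² = 28.67.
Round up to the next whole unit.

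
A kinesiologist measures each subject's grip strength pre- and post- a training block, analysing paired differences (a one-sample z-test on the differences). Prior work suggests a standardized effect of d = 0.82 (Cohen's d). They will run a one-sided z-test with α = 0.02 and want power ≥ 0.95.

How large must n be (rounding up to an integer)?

For power 0.95 need Φ(δ − z_{0.02}) = 0.95, so δ = z_{0.02} + z_{0.05} = 2.054 + 1.645 = 3.699.
δ = d·√n ⇒ n = (δ/d)² = (3.699 / 0.82)² = 20.34.
Round up to the next whole unit.

n = 21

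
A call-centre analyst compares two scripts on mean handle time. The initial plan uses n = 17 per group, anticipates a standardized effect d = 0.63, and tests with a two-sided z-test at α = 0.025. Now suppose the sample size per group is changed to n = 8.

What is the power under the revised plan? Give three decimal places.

Power ≈ 0.163

With n = 8 per group: δ = d·√(n/2) = 0.63 × √(8/2) = 1.2600. Critical value z_{0.0125} = 2.241.
Revised power = Φ(δ − 2.241) + Φ(−δ − 2.241) = Φ(-0.981) + Φ(-3.501) = 0.1632 + 0.0002 = 0.1634.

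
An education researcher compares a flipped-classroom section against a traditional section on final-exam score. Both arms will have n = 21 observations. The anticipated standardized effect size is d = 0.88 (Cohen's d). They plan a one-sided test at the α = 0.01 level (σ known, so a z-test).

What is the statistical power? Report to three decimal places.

Power ≈ 0.700

Noncentrality parameter: δ = d·√(n/2) = 0.88 × √(21/2) = 2.8515
Critical value for a one-sided test at α = 0.01: z_α = 2.326.
Power = P(Z > 2.326 − δ) = Φ(0.525) = 0.7003.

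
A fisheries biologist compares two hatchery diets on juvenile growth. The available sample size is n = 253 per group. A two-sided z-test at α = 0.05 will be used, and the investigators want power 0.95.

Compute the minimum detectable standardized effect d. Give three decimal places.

Required noncentrality: δ = z_{0.025} + z_{0.05} = 1.960 + 1.645 = 3.605.
(Lower-tail contribution to power is negligible for δ > 0.)
δ = d·√(n/2) ⇒ d = δ/√(n/2) = 3.605/√(253/2) = 0.3205.

d ≈ 0.321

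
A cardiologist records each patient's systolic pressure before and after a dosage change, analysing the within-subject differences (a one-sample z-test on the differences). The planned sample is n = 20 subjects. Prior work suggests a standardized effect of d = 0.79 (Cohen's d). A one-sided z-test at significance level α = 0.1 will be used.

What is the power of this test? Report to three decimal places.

Noncentrality parameter: δ = d·√n = 0.79 × √20 = 3.5330
Critical value for a one-sided test at α = 0.1: z_α = 1.282.
Power = P(Z > 1.282 − δ) = Φ(2.251) = 0.9878.

Power ≈ 0.988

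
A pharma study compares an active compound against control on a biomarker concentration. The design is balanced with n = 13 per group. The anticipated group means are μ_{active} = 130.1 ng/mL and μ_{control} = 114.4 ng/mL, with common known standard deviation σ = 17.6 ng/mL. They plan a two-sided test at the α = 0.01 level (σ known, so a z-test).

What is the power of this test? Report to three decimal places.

Standardized effect: d = |μ_{active} − μ_{control}| / σ = |130.1 − 114.4| / 17.6 = 0.8920
Noncentrality parameter: δ = d·√(n/2) = 0.8920 × √(13/2) = 2.2743
Critical value for a two-sided test at α = 0.01: z_{α/2} = 2.576.
Power = Φ(δ − 2.576) + Φ(−δ − 2.576) = Φ(-0.302) + Φ(-4.850) = 0.3815 + 0.0000 = 0.3815.

Power ≈ 0.381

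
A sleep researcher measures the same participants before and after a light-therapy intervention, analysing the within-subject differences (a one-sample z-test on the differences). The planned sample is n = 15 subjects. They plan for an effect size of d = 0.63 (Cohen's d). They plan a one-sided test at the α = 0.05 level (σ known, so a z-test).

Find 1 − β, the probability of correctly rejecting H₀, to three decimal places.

Power ≈ 0.787

Noncentrality parameter: δ = d·√n = 0.63 × √15 = 2.4400
Critical value for a one-sided test at α = 0.05: z_α = 1.645.
Power = P(Z > 1.645 − δ) = Φ(0.795) = 0.7867.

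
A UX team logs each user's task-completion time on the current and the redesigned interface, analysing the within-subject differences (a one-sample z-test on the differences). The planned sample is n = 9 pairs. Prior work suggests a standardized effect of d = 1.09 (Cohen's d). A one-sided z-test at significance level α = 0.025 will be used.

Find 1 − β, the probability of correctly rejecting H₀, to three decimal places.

Noncentrality parameter: δ = d·√n = 1.09 × √9 = 3.2700
Critical value for a one-sided test at α = 0.025: z_α = 1.960.
Power = P(Z > 1.960 − δ) = Φ(1.310) = 0.9049.

Power ≈ 0.905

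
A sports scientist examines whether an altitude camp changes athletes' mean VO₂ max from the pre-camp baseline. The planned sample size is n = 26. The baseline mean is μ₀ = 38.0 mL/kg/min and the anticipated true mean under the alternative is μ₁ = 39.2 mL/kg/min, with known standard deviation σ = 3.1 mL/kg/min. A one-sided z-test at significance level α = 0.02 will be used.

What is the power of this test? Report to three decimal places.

Standardized effect: d = |μ₁ − μ₀| / σ = |39.2 − 38.0| / 3.1 = 0.3871
Noncentrality parameter: δ = d·√n = 0.3871 × √26 = 1.9738
Critical value for a one-sided test at α = 0.02: z_α = 2.054.
Power = P(Z > 2.054 − δ) = Φ(-0.080) = 0.4681.

Power ≈ 0.468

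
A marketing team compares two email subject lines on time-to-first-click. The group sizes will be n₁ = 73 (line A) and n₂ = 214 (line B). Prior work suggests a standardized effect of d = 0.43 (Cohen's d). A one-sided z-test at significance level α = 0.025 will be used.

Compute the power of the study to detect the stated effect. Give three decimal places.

Power ≈ 0.887

Noncentrality parameter: δ = d / √(1/n₁ + 1/n₂) = 0.43 / √(1/73 + 1/214) = 3.1725
Critical value for a one-sided test at α = 0.025: z_α = 1.960.
Power = Φ(δ − 1.960) = Φ(1.212) = 0.8873.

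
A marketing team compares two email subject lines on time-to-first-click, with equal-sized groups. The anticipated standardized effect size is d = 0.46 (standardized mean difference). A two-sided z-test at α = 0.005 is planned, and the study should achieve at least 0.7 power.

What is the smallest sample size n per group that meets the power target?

For power 0.7 need Φ(δ − z_{0.0025}) = 0.7, so δ = z_{0.0025} + z_{0.30} = 2.807 + 0.524 = 3.331.
(Ignoring the negligible lower-tail rejection probability gives the usual closed-form inversion.)
δ = d·√(n/2) ⇒ n = 2(δ/d)² = 2 × (3.331 / 0.46)² = 104.90.
Rounding up, n = 105 per group.

n = 105 per group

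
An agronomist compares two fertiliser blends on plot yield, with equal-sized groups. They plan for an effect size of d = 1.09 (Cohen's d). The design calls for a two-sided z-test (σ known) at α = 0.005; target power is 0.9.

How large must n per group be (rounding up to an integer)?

n = 29 per group

For power 0.9 need Φ(δ − z_{0.0025}) = 0.9, so δ = z_{0.0025} + z_{0.10} = 2.807 + 1.282 = 4.089.
(The Φ(−δ − z_{α/2}) term is vanishingly small for δ > 0 and is dropped in the standard sample-size formula.)
δ = d·√(n/2) ⇒ n = 2(δ/d)² = 2 × (4.089 / 1.09)² = 28.14.
Rounding up, n = 29 per group.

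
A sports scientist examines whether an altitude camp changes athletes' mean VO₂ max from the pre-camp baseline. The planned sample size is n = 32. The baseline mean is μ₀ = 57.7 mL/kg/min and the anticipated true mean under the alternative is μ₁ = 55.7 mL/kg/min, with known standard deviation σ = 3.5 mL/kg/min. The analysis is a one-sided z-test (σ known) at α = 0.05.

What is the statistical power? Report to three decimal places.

Standardized effect: d = |μ₁ − μ₀| / σ = |55.7 − 57.7| / 3.5 = 0.5714
Noncentrality parameter: δ = d·√n = 0.5714 × √32 = 3.2325
One-sided α = 0.05 → critical value z_{0.05} = 1.645.
Power = Φ(δ − 1.645) = Φ(1.588) = 0.9438.

Power ≈ 0.944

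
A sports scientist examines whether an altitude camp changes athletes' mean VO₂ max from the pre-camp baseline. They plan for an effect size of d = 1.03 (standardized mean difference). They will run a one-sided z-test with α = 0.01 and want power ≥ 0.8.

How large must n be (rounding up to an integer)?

For power 0.8 need Φ(δ − z_{0.01}) = 0.8, so δ = z_{0.01} + z_{0.20} = 2.326 + 0.842 = 3.168.
δ = d·√n ⇒ n = (δ/d)² = (3.168 / 1.03)² = 9.46.
Rounding up, n = 10.

n = 10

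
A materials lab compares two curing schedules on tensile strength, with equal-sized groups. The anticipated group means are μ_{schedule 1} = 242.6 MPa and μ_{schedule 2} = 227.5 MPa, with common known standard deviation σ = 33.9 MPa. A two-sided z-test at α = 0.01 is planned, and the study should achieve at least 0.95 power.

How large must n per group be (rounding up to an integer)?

Standardized effect: d = |μ_{schedule 1} − μ_{schedule 2}| / σ = |242.6 − 227.5| / 33.9 = 0.4454
For power 0.95 need Φ(δ − z_{0.005}) = 0.95, so δ = z_{0.005} + z_{0.05} = 2.576 + 1.645 = 4.221.
(The Φ(−δ − z_{α/2}) term is vanishingly small for δ > 0 and is dropped in the standard sample-size formula.)
δ = d·√(n/2) ⇒ n = 2(δ/d)² = 2 × (4.221 / 0.4454)² = 179.57.
Round up to the next whole unit.

n = 180 per group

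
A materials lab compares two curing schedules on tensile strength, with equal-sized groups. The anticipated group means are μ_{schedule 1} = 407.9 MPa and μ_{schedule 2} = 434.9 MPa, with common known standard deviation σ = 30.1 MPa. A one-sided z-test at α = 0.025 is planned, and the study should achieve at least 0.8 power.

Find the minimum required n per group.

Standardized effect: d = |μ_{schedule 1} − μ_{schedule 2}| / σ = |407.9 − 434.9| / 30.1 = 0.8970
Set Φ(δ − 1.960) = 0.8; then δ − 1.960 = Φ⁻¹(0.8) = 0.842, giving δ = 2.802.
δ = d·√(n/2) ⇒ n = 2(δ/d)² = 2 × (2.802 / 0.8970)² = 19.51.
Round up to the next whole unit.

n = 20 per group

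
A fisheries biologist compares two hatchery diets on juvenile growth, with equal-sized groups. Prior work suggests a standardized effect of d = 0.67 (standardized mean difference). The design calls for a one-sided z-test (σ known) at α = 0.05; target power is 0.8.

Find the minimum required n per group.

n = 28 per group

Set Φ(δ − 1.645) = 0.8; then δ − 1.645 = Φ⁻¹(0.8) = 0.842, giving δ = 2.486.
δ = d·√(n/2) ⇒ n = 2(δ/d)² = 2 × (2.486 / 0.67)² = 27.55.
Rounding up, n = 28 per group.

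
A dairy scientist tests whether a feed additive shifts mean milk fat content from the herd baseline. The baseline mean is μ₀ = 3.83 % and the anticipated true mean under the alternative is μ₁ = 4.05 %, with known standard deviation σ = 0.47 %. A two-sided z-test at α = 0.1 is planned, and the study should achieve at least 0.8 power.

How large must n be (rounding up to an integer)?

n = 29

Standardized effect: d = |μ₁ − μ₀| / σ = |4.05 − 3.83| / 0.47 = 0.4681
For power 0.8 need Φ(δ − z_{0.05}) = 0.8, so δ = z_{0.05} + z_{0.20} = 1.645 + 0.842 = 2.486.
(For δ > 0 the lower-tail rejection region contributes negligibly to power, so the one-term inversion is standard.)
δ = d·√n ⇒ n = (δ/d)² = (2.486 / 0.4681)² = 28.22.
Round up to the next whole unit.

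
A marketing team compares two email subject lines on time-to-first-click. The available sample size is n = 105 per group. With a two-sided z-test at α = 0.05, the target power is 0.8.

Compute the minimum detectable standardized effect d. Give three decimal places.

Required noncentrality: δ = z_{0.025} + z_{0.20} = 1.960 + 0.842 = 2.802.
(Lower-tail contribution to power is negligible for δ > 0.)
δ = d·√(n/2) ⇒ d = δ/√(n/2) = 2.802/√(105/2) = 0.3867.

d ≈ 0.387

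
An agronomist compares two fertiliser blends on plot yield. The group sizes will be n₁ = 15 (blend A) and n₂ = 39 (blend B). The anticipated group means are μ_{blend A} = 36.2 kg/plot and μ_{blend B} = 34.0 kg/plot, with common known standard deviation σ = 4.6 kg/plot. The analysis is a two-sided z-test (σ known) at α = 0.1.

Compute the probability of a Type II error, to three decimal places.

Standardized effect: d = |μ_{blend A} − μ_{blend B}| / σ = |36.2 − 34.0| / 4.6 = 0.4783
Noncentrality parameter: δ = d / √(1/n₁ + 1/n₂) = 0.4783 / √(1/15 + 1/39) = 1.5741
Two-sided α = 0.1 → critical value z_{0.05} = 1.645.
Power = Φ(δ − 1.645) + Φ(−δ − 1.645) = Φ(-0.071) + Φ(-3.219) = 0.4718 + 0.0006 = 0.4725.
Type II error: β = 1 − power = 1 − 0.4725 = 0.5275.

β ≈ 0.528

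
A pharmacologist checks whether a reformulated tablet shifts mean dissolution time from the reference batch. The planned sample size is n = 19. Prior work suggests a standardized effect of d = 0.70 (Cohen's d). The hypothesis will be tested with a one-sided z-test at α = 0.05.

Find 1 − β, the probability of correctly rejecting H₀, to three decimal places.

Noncentrality parameter: δ = d·√n = 0.70 × √19 = 3.0512
One-sided α = 0.05 → critical value z_{0.05} = 1.645.
Power = P(Z > 1.645 − δ) = Φ(1.406) = 0.9202.

Power ≈ 0.920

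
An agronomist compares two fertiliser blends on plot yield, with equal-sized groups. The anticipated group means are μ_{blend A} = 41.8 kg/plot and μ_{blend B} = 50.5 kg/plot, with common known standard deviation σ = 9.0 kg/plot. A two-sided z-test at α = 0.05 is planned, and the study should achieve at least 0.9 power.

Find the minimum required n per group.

n = 23 per group

Standardized effect: d = |μ_{blend A} − μ_{blend B}| / σ = |41.8 − 50.5| / 9.0 = 0.9667
Set Φ(δ − 1.960) = 0.9; then δ − 1.960 = Φ⁻¹(0.9) = 1.282, giving δ = 3.242.
(Ignoring the negligible lower-tail rejection probability gives the usual closed-form inversion.)
δ = d·√(n/2) ⇒ n = 2(δ/d)² = 2 × (3.242 / 0.9667)² = 22.49.
Rounding up, n = 23 per group.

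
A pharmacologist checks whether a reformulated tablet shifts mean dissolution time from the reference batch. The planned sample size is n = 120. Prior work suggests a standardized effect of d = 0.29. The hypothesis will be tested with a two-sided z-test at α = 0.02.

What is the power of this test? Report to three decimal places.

Power ≈ 0.802

Noncentrality parameter: δ = d·√n = 0.29 × √120 = 3.1768
Two-sided α = 0.02 → critical value z_{0.01} = 2.326.
Power = Φ(δ − 2.326) + Φ(−δ − 2.326) = Φ(0.850) + Φ(-5.503) = 0.8025 + 0.0000 = 0.8025.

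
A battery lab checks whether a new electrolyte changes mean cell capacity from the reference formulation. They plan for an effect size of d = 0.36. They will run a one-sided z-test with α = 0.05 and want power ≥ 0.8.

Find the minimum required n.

For power 0.8 need Φ(δ − z_{0.05}) = 0.8, so δ = z_{0.05} + z_{0.20} = 1.645 + 0.842 = 2.486.
δ = d·√n ⇒ n = (δ/d)² = (2.486 / 0.36)² = 47.70.
Round up to the next whole unit.

n = 48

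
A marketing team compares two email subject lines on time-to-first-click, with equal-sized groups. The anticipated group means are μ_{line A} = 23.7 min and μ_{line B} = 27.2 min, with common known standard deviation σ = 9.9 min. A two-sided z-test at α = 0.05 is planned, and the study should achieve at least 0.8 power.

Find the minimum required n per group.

Standardized effect: d = |μ_{line A} − μ_{line B}| / σ = |23.7 − 27.2| / 9.9 = 0.3535
Set Φ(δ − 1.960) = 0.8; then δ − 1.960 = Φ⁻¹(0.8) = 0.842, giving δ = 2.802.
(Ignoring the negligible lower-tail rejection probability gives the usual closed-form inversion.)
δ = d·√(n/2) ⇒ n = 2(δ/d)² = 2 × (2.802 / 0.3535)² = 125.59.
Round up to the next whole unit.

n = 126 per group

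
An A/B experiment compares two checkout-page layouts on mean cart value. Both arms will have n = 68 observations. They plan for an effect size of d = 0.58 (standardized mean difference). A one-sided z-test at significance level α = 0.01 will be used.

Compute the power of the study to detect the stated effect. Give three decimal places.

Noncentrality parameter: δ = d·√(n/2) = 0.58 × √(68/2) = 3.3820
One-sided α = 0.01 → critical value z_{0.01} = 2.326.
Power = Φ(δ − 2.326) = Φ(1.056) = 0.8544.

Power ≈ 0.854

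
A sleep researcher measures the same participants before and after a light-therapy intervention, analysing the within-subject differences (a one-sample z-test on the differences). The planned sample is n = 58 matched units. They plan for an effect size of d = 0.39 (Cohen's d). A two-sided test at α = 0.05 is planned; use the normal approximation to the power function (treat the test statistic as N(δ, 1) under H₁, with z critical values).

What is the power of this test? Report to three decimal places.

Power ≈ 0.844

Noncentrality parameter: δ = d·√n = 0.39 × √58 = 2.9702
Two-sided α = 0.05 → critical value z_{0.025} = 1.960.
Power = Φ(δ − 1.960) + Φ(−δ − 1.960) = Φ(1.010) + Φ(-4.930) = 0.8438 + 0.0000 = 0.8438.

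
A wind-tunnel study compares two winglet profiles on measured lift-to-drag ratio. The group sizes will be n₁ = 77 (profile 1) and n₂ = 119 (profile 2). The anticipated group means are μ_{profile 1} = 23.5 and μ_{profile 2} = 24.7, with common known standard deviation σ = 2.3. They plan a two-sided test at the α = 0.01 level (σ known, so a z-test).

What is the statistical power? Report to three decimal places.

Standardized effect: d = |μ_{profile 1} − μ_{profile 2}| / σ = |23.5 − 24.7| / 2.3 = 0.5217
Noncentrality parameter: δ = d / √(1/n₁ + 1/n₂) = 0.5217 / √(1/77 + 1/119) = 3.5673
Critical value for a two-sided test at α = 0.01: z_{α/2} = 2.576.
Power = Φ(δ − 2.576) + Φ(−δ − 2.576) = Φ(0.992) + Φ(-6.143) = 0.8393 + 0.0000 = 0.8393.

Power ≈ 0.839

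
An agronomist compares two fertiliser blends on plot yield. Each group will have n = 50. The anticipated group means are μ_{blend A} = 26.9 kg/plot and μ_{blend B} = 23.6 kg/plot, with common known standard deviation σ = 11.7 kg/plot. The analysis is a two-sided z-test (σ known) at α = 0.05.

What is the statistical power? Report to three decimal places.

Power ≈ 0.292

Standardized effect: d = |μ_{blend A} − μ_{blend B}| / σ = |26.9 − 23.6| / 11.7 = 0.2821
Noncentrality parameter: δ = d·√(n/2) = 0.2821 × √(50/2) = 1.4103
Two-sided α = 0.05 → critical value z_{0.025} = 1.960.
Power = Φ(δ − 1.960) + Φ(−δ − 1.960) = Φ(-0.550) + Φ(-3.370) = 0.2913 + 0.0004 = 0.2916.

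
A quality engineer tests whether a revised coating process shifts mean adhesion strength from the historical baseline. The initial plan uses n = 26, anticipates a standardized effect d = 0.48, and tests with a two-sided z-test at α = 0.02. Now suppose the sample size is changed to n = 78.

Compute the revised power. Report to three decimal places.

Power ≈ 0.972

With n = 78: δ = d·√n = 0.48 × √78 = 4.2392. Critical value z_{0.01} = 2.326.
Revised power = Φ(δ − 2.326) + Φ(−δ − 2.326) = Φ(1.913) + Φ(-6.566) = 0.9721 + 0.0000 = 0.9721.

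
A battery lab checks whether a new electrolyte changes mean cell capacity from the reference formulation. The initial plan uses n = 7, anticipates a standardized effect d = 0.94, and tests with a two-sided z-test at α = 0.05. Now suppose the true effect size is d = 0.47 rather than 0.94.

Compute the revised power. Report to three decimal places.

Power ≈ 0.238

With d = 0.47: δ = d·√n = 0.47 × √7 = 1.2435. Critical value z_{0.025} = 1.960.
Revised power = Φ(δ − 1.960) + Φ(−δ − 1.960) = Φ(-0.716) + Φ(-3.203) = 0.2369 + 0.0007 = 0.2375.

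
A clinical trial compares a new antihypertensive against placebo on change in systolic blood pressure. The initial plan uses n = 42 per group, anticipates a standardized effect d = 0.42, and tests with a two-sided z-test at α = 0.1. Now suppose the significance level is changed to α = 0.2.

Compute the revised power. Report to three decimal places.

Power ≈ 0.741

δ = d·√(n/2) = 0.42 × √(42/2) = 1.9247 (unchanged). New critical value: z_{0.1} = 1.282.
Revised power = Φ(δ − 1.282) + Φ(−δ − 1.282) = Φ(0.643) + Φ(-3.206) = 0.7399 + 0.0007 = 0.7406.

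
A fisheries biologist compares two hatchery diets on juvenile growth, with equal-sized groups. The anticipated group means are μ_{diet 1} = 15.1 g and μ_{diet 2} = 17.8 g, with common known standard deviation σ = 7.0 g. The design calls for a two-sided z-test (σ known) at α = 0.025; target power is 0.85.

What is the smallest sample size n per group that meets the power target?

n = 145 per group

Standardized effect: d = |μ_{diet 1} − μ_{diet 2}| / σ = |15.1 − 17.8| / 7.0 = 0.3857
For power 0.85 need Φ(δ − z_{0.0125}) = 0.85, so δ = z_{0.0125} + z_{0.15} = 2.241 + 1.036 = 3.278.
(Ignoring the negligible lower-tail rejection probability gives the usual closed-form inversion.)
δ = d·√(n/2) ⇒ n = 2(δ/d)² = 2 × (3.278 / 0.3857)² = 144.44.
Rounding up, n = 145 per group.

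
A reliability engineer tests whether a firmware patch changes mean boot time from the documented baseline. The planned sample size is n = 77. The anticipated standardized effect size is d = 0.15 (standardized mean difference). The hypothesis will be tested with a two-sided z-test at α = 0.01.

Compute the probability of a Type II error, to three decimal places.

β ≈ 0.896

Noncentrality parameter: δ = d·√n = 0.15 × √77 = 1.3162
Two-sided α = 0.01 → critical value z_{0.005} = 2.576.
Power = Φ(δ − 2.576) + Φ(−δ − 2.576) = Φ(-1.260) + Φ(-3.892) = 0.1039 + 0.0000 = 0.1040.
Type II error: β = 1 − power = 1 − 0.1040 = 0.8960.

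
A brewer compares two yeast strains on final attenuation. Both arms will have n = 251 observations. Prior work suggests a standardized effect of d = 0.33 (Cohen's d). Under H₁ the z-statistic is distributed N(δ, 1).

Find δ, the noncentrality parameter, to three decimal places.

δ ≈ 3.697

The noncentrality parameter scales effect size by the design's sample-size factor: δ = d·√(n/2) = 0.33 × √(251/2) = 3.6969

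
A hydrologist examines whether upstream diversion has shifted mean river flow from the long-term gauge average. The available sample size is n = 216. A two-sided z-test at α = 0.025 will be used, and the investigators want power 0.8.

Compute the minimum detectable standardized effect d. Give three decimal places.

Need Φ(δ − 2.241) = 0.8, so δ = 2.241 + 0.842 = 3.083.
(The second rejection-region term Φ(−δ − z_{α/2}) is negligible and dropped.)
δ = d·√n ⇒ d = δ/√n = 3.083/√216 = 0.2098.

d ≈ 0.210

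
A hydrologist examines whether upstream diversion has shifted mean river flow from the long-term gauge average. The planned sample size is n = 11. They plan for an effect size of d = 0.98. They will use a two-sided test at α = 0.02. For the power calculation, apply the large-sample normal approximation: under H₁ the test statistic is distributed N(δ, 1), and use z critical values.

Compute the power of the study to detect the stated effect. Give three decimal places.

Noncentrality parameter: δ = d·√n = 0.98 × √11 = 3.2503
Critical value for a two-sided test at α = 0.02: z_{α/2} = 2.326.
Power = Φ(δ − 2.326) + Φ(−δ − 2.326) = Φ(0.924) + Φ(-5.577) = 0.8222 + 0.0000 = 0.8222.

Power ≈ 0.822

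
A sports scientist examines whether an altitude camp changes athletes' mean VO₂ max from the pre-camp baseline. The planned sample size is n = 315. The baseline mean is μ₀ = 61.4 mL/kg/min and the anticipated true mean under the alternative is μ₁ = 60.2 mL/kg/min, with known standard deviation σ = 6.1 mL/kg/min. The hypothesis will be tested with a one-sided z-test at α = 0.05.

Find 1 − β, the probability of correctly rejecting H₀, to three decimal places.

Standardized effect: d = |μ₁ − μ₀| / σ = |60.2 − 61.4| / 6.1 = 0.1967
Noncentrality parameter: δ = d·√n = 0.1967 × √315 = 3.4915
Critical value for a one-sided test at α = 0.05: z_α = 1.645.
Power = P(Z > 1.645 − δ) = Φ(1.847) = 0.9676.

Power ≈ 0.968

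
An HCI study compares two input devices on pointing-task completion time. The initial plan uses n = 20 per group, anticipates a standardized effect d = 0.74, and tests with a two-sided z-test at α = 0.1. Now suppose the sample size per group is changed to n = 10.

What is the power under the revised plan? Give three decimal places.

Power ≈ 0.504

With n = 10 per group: δ = d·√(n/2) = 0.74 × √(10/2) = 1.6547. Critical value z_{0.05} = 1.645.
Revised power = Φ(δ − 1.645) + Φ(−δ − 1.645) = Φ(0.010) + Φ(-3.300) = 0.5039 + 0.0005 = 0.5044.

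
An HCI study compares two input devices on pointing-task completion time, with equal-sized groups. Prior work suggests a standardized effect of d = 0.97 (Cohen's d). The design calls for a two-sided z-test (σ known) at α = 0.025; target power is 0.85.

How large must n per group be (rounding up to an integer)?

n = 23 per group

For power 0.85 need Φ(δ − z_{0.0125}) = 0.85, so δ = z_{0.0125} + z_{0.15} = 2.241 + 1.036 = 3.278.
(The Φ(−δ − z_{α/2}) term is vanishingly small for δ > 0 and is dropped in the standard sample-size formula.)
δ = d·√(n/2) ⇒ n = 2(δ/d)² = 2 × (3.278 / 0.97)² = 22.84.
Round up to the next whole unit.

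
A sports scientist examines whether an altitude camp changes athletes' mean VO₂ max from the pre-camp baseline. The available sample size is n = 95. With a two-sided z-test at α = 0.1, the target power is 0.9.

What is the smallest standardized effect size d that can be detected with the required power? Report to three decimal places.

Need Φ(δ − 1.645) = 0.9, so δ = 1.645 + 1.282 = 2.926.
(The second rejection-region term Φ(−δ − z_{α/2}) is negligible and dropped.)
δ = d·√n ⇒ d = δ/√n = 2.926/√95 = 0.3002.

d ≈ 0.300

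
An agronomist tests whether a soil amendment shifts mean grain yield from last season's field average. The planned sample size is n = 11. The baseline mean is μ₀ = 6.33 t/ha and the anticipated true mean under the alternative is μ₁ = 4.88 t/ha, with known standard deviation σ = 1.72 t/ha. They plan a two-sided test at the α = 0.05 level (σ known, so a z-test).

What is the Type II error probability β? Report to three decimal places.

β ≈ 0.202

Standardized effect: d = |μ₁ − μ₀| / σ = |4.88 − 6.33| / 1.72 = 0.8430
Noncentrality parameter: λ = d·√n = 0.8430 × √11 = 2.7960
Critical value for a two-sided test at α = 0.05: z_{α/2} = 1.960.
Power = Φ(λ − 1.960) + Φ(−λ − 1.960) = Φ(0.836) + Φ(-4.756) = 0.7984 + 0.0000 = 0.7984.
Type II error: β = 1 − power = 1 − 0.7984 = 0.2016.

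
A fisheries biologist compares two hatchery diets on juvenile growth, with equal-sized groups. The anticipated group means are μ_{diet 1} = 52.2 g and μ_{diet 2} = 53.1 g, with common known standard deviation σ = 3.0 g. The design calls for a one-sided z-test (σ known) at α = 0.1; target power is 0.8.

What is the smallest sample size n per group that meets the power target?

n = 101 per group

Standardized effect: d = |μ_{diet 1} − μ_{diet 2}| / σ = |52.2 − 53.1| / 3.0 = 0.3000
For power 0.8 need Φ(δ − z_{0.1}) = 0.8, so δ = z_{0.1} + z_{0.20} = 1.282 + 0.842 = 2.123.
δ = d·√(n/2) ⇒ n = 2(δ/d)² = 2 × (2.123 / 0.3000)² = 100.17.
Rounding up, n = 101 per group.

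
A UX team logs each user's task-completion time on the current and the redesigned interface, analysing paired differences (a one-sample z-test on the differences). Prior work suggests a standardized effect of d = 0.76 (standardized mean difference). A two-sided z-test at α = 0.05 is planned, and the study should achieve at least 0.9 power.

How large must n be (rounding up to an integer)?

n = 19

For power 0.9 need Φ(δ − z_{0.025}) = 0.9, so δ = z_{0.025} + z_{0.10} = 1.960 + 1.282 = 3.242.
(The Φ(−δ − z_{α/2}) term is vanishingly small for δ > 0 and is dropped in the standard sample-size formula.)
δ = d·√n ⇒ n = (δ/d)² = (3.242 / 0.76)² = 18.19.
Rounding up, n = 19.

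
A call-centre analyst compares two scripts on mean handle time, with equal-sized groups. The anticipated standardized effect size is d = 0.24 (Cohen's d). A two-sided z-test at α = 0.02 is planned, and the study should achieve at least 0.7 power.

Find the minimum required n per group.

n = 283 per group

For power 0.7 need Φ(δ − z_{0.01}) = 0.7, so δ = z_{0.01} + z_{0.30} = 2.326 + 0.524 = 2.851.
(The Φ(−δ − z_{α/2}) term is vanishingly small for δ > 0 and is dropped in the standard sample-size formula.)
δ = d·√(n/2) ⇒ n = 2(δ/d)² = 2 × (2.851 / 0.24)² = 282.18.
Round up to the next whole unit.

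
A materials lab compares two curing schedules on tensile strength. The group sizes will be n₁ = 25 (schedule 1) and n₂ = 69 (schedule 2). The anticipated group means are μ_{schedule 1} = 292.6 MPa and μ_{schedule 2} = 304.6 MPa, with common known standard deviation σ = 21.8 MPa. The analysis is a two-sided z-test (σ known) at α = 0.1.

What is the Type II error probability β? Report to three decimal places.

β ≈ 0.238

Standardized effect: d = |μ_{schedule 1} − μ_{schedule 2}| / σ = |292.6 − 304.6| / 21.8 = 0.5505
Noncentrality parameter: δ = d / √(1/n₁ + 1/n₂) = 0.5505 / √(1/25 + 1/69) = 2.3581
Critical value for a two-sided test at α = 0.1: z_{α/2} = 1.645.
Power = Φ(δ − 1.645) + Φ(−δ − 1.645) = Φ(0.713) + Φ(-4.003) = 0.7621 + 0.0000 = 0.7622.
Type II error: β = 1 − power = 1 − 0.7622 = 0.2378.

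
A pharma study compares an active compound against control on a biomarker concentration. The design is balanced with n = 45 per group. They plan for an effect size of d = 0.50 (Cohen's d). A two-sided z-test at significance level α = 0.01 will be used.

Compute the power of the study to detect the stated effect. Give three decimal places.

Noncentrality parameter: δ = d·√(n/2) = 0.50 × √(45/2) = 2.3717
Critical value for a two-sided test at α = 0.01: z_{α/2} = 2.576.
Power = Φ(δ − 2.576) + Φ(−δ − 2.576) = Φ(-0.204) + Φ(-4.948) = 0.4191 + 0.0000 = 0.4191.

Power ≈ 0.419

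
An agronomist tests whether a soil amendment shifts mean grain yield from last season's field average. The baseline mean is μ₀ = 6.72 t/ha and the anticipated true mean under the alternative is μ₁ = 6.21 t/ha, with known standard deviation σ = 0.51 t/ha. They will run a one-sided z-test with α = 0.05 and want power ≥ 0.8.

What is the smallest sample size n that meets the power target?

Standardized effect: d = |μ₁ − μ₀| / σ = |6.21 − 6.72| / 0.51 = 1.0000
Set Φ(δ − 1.645) = 0.8; then δ − 1.645 = Φ⁻¹(0.8) = 0.842, giving δ = 2.486.
δ = d·√n ⇒ n = (δ/d)² = (2.486 / 1.0000)² = 6.18.
Round up to the next whole unit.

n = 7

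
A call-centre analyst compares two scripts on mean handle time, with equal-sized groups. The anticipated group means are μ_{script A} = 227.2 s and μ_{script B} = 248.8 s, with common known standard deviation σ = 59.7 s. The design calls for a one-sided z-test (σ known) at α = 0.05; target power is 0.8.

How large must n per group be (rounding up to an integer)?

Standardized effect: d = |μ_{script A} − μ_{script B}| / σ = |227.2 − 248.8| / 59.7 = 0.3618
For power 0.8 need Φ(δ − z_{0.05}) = 0.8, so δ = z_{0.05} + z_{0.20} = 1.645 + 0.842 = 2.486.
δ = d·√(n/2) ⇒ n = 2(δ/d)² = 2 × (2.486 / 0.3618)² = 94.46.
Round up to the next whole unit.

n = 95 per group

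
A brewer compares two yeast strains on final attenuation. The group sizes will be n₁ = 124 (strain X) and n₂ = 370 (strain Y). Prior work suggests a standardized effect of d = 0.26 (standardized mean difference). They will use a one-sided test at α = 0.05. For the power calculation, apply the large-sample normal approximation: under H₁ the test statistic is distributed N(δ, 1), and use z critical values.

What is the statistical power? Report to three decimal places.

Power ≈ 0.805

Noncentrality parameter: δ = d / √(1/n₁ + 1/n₂) = 0.26 / √(1/124 + 1/370) = 2.5057
Critical value for a one-sided test at α = 0.05: z_α = 1.645.
Power = Φ(δ − 1.645) = Φ(0.861) = 0.8053.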